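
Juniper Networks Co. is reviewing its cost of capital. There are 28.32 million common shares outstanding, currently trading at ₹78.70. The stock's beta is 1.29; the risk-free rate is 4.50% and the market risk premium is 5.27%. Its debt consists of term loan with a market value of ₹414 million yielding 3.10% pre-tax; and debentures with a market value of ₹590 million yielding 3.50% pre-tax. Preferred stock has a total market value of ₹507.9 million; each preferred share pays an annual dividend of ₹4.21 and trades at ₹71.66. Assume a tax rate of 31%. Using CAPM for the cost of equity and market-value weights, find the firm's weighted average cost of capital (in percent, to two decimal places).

8.15%

Cost of equity via CAPM: Re = 4.5% + 1.29 × 5.27% = 11.2983%.
Cost of preferred: Rp = 4.21 / 71.66 = 5.8750%.
Market value of equity E = 78.7 × 28.32m = 2228.784m.
Total capital V = 2228.784 + 507.9 + 414 + 590 = 3740.684.
Equity: weight = 2228.784/3740.684 = 0.5958; cost = 11.2983%.
Preferred: weight = 507.9/3740.684 = 0.1358; cost = 5.875%.
Term loan: weight = 414/3740.684 = 0.1107; after-tax cost = 3.1% × (1 − 31%) = 2.1390%.
Debentures: weight = 590/3740.684 = 0.1577; after-tax cost = 3.5% × (1 − 31%) = 2.4150%.
WACC = 0.5958 × 11.2983% + 0.1358 × 5.8750% + 0.1107 × 2.1390% + 0.1577 × 2.4150% = 8.1471%.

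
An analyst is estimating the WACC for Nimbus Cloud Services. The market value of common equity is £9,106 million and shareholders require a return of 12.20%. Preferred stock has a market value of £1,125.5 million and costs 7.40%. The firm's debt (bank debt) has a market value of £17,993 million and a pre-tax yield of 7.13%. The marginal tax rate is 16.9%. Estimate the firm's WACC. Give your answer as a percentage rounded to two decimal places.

8.01%

Total capital V = 9106 + 1125.5 + 17993 = 28224.5.
Equity: weight = 9106/28224.5 = 0.3226; cost = 12.2%.
Preferred: weight = 1125.5/28224.5 = 0.0399; cost = 7.4%.
Bank debt: weight = 17993/28224.5 = 0.6375; after-tax cost = 7.13% × (1 − 16.9%) = 5.9250%.
WACC = 0.3226 × 12.2000% + 0.0399 × 7.4000% + 0.6375 × 5.9250% = 8.0083%.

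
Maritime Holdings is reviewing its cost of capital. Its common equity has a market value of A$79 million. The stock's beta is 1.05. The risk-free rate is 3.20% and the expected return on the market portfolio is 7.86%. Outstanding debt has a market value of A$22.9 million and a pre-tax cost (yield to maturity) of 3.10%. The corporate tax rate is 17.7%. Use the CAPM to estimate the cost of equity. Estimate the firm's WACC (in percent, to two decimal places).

6.85%

Market risk premium = 7.86% − 3.2% = 4.66%.
Cost of equity via CAPM: Re = 3.2% + 1.05 × 4.66% = 8.0930%.
Total capital V = 79 + 22.9 = 101.9.
Equity: weight = 79/101.9 = 0.7753; cost = 8.093%.
Debt: weight = 22.9/101.9 = 0.2247; after-tax cost = 3.1% × (1 − 17.7%) = 2.5513%.
WACC = 0.7753 × 8.0930% + 0.2247 × 2.5513% = 6.8476%.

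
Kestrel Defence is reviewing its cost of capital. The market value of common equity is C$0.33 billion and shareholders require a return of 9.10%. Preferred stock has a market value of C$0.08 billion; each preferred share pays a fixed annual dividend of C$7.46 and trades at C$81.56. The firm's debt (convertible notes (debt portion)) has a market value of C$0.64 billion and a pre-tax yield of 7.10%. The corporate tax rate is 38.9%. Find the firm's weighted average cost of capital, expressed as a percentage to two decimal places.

6.20%

Cost of preferred: Rp = 7.46 / 81.56 = 9.1466%.
Total capital V = 0.33 + 0.08 + 0.64 = 1.05.
Equity: weight = 0.33/1.05 = 0.3143; cost = 9.1%.
Preferred: weight = 0.08/1.05 = 0.0762; cost = 9.1466%.
Convertible notes (debt portion): weight = 0.64/1.05 = 0.6095; after-tax cost = 7.1% × (1 − 38.9%) = 4.3381%.
WACC = 0.3143 × 9.1000% + 0.0762 × 9.1466% + 0.6095 × 4.3381% = 6.2011%.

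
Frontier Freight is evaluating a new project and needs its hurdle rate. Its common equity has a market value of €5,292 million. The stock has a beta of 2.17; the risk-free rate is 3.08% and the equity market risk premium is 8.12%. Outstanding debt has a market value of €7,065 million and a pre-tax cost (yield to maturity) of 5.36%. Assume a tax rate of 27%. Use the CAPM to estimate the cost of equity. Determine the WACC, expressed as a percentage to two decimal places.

11.10%

Cost of equity via CAPM: Re = 3.08% + 2.17 × 8.12% = 20.7004%.
Total capital V = 5292 + 7065 = 12357.
Equity: weight = 5292/12357 = 0.4283; cost = 20.7004%.
Debt: weight = 7065/12357 = 0.5717; after-tax cost = 5.36% × (1 − 27%) = 3.9128%.
WACC = 0.4283 × 20.7004% + 0.5717 × 3.9128% = 11.1022%.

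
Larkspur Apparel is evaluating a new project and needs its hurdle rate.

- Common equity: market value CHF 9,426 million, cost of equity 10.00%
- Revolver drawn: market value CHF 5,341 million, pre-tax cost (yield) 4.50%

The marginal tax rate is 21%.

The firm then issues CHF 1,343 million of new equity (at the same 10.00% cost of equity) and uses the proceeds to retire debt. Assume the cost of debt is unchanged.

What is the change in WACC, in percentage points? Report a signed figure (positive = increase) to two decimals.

+0.59 pp

Current WACC:
Total capital V = 9426 + 5341 = 14767.
Equity: weight = 9426/14767 = 0.6383; cost = 10%.
Revolver drawn: weight = 5341/14767 = 0.3617; after-tax cost = 4.5% × (1 − 21%) = 3.5550%.
WACC = 0.6383 × 10.0000% + 0.3617 × 3.5550% = 7.6689%.
After the change:
Total capital V = 10769 + 3998 = 14767.
Equity: weight = 10769/14767 = 0.7293; cost = 10%.
Revolver drawn: weight = 3998/14767 = 0.2707; after-tax cost = 4.5% × (1 − 21%) = 3.5550%.
WACC = 0.7293 × 10.0000% + 0.2707 × 3.5550% = 8.2551%.
Change in WACC = 8.2551% − 7.6689% = 0.5861 pp.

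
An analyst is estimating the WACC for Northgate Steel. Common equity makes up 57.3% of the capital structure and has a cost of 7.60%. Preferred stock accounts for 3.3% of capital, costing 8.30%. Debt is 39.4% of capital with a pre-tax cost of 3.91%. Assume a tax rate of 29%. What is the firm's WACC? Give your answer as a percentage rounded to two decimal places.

5.72%

After-tax cost of debt = 3.91% × (1 − 29%) = 2.7761%.
WACC = 0.573 × 7.6000% + 0.033 × 8.3000% + 0.394 × 2.7761% = 5.7225%.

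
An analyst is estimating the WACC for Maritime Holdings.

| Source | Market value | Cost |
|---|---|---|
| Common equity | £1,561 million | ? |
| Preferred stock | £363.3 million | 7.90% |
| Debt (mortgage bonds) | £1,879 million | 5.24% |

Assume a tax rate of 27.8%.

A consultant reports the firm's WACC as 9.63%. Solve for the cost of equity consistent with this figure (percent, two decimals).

17.07%

Total capital V = 1561 + 363.3 + 1879 = 3803.3.
Equity weight = 1561/3803.3 = 0.4104.
Preferred weight = 363.3/3803.3 = 0.0955.
Mortgage bonds weight = 1879/3803.3 = 0.4940.
Debt contribution = 0.4940 × 5.24% × (1 − 27.8%) = 1.8691%.
Preferred contribution = 0.0955 × 7.9% = 0.7546%.
Required equity contribution = 9.63% − 2.6237% = 7.0063%.
Re = 7.0063% / 0.4104 = 17.0704%.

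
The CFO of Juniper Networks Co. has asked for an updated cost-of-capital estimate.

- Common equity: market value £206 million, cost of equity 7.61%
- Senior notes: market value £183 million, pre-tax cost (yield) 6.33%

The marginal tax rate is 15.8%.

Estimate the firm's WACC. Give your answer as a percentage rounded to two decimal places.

6.54%

Total capital V = 206 + 183 = 389.
Equity: weight = 206/389 = 0.5296; cost = 7.61%.
Senior notes: weight = 183/389 = 0.4704; after-tax cost = 6.33% × (1 − 15.8%) = 5.3299%.
WACC = 0.5296 × 7.6100% + 0.4704 × 5.3299% = 6.5373%.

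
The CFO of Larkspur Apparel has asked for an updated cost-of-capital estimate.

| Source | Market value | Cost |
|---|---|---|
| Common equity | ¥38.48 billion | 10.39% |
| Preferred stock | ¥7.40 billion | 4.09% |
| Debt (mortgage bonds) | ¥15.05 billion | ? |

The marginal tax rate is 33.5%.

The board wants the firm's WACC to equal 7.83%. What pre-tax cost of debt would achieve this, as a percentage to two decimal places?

Total capital V = 38.48 + 7.4 + 15.05 = 60.93.
Equity weight = 38.48/60.93 = 0.6315.
Preferred weight = 7.4/60.93 = 0.1215.
Mortgage bonds weight = 15.05/60.93 = 0.2470.
Equity contribution = 0.6315 × 10.39% = 6.5617%.
Preferred contribution = 0.1215 × 4.09% = 0.4967%.
Remaining for debt = 7.83% − 7.0585% = 0.7715%.
Rd × (1 − 33.5%) × 0.2470 = 0.7715%  ⇒  Rd = 4.6970%.

4.70%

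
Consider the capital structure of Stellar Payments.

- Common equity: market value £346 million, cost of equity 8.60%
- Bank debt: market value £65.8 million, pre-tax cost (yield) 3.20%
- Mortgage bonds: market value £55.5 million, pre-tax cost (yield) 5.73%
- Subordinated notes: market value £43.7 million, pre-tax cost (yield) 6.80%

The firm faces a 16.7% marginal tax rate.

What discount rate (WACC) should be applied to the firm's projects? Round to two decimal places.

7.17%

Total capital V = 346 + 65.8 + 55.5 + 43.7 = 511.
Equity: weight = 346/511 = 0.6771; cost = 8.6%.
Bank debt: weight = 65.8/511 = 0.1288; after-tax cost = 3.2% × (1 − 16.7%) = 2.6656%.
Mortgage bonds: weight = 55.5/511 = 0.1086; after-tax cost = 5.73% × (1 − 16.7%) = 4.7731%.
Subordinated notes: weight = 43.7/511 = 0.0855; after-tax cost = 6.8% × (1 − 16.7%) = 5.6644%.
WACC = 0.6771 × 8.6000% + 0.1288 × 2.6656% + 0.1086 × 4.7731% + 0.0855 × 5.6644% = 7.1692%.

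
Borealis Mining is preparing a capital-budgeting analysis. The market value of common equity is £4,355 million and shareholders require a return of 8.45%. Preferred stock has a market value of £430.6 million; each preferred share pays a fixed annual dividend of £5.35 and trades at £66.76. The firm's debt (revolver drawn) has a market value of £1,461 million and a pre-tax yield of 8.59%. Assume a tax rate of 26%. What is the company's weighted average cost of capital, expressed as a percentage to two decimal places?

7.93%

Cost of preferred: Rp = 5.35 / 66.76 = 8.0138%.
Total capital V = 4355 + 430.6 + 1461 = 6246.6.
Equity: weight = 4355/6246.6 = 0.6972; cost = 8.45%.
Preferred: weight = 430.6/6246.6 = 0.0689; cost = 8.0138%.
Revolver drawn: weight = 1461/6246.6 = 0.2339; after-tax cost = 8.59% × (1 − 26%) = 6.3566%.
WACC = 0.6972 × 8.4500% + 0.0689 × 8.0138% + 0.2339 × 6.3566% = 7.9303%.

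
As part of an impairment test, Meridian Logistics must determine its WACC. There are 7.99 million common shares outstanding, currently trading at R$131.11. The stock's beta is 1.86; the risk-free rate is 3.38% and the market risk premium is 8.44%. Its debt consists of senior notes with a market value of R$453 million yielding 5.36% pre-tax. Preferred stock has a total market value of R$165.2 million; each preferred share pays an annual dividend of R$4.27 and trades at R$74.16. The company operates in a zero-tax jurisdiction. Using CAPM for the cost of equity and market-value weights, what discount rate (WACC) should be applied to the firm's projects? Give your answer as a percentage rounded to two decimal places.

14.03%

Cost of equity via CAPM: Re = 3.38% + 1.86 × 8.44% = 19.0784%.
Cost of preferred: Rp = 4.27 / 74.16 = 5.7578%.
Market value of equity E = 131.11 × 7.99m = 1047.5689m.
Total capital V = 1047.5689 + 165.2 + 453 = 1665.7689.
Equity: weight = 1047.5689/1665.7689 = 0.6289; cost = 19.0784%.
Preferred: weight = 165.2/1665.7689 = 0.0992; cost = 5.7578%.
Senior notes: weight = 453/1665.7689 = 0.2719; after-tax cost = 5.36% × (1 − 0%) = 5.3600%.
WACC = 0.6289 × 19.0784% + 0.0992 × 5.7578% + 0.2719 × 5.3600% = 14.0267%.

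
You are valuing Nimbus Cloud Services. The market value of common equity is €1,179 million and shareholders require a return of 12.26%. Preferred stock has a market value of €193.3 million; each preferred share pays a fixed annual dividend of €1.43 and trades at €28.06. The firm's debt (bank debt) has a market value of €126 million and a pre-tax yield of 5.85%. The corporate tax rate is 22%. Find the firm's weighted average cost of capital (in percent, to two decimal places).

10.69%

Cost of preferred: Rp = 1.43 / 28.06 = 5.0962%.
Total capital V = 1179 + 193.3 + 126 = 1498.3.
Equity: weight = 1179/1498.3 = 0.7869; cost = 12.26%.
Preferred: weight = 193.3/1498.3 = 0.1290; cost = 5.0962%.
Bank debt: weight = 126/1498.3 = 0.0841; after-tax cost = 5.85% × (1 − 22%) = 4.5630%.
WACC = 0.7869 × 12.2600% + 0.1290 × 5.0962% + 0.0841 × 4.5630% = 10.6885%.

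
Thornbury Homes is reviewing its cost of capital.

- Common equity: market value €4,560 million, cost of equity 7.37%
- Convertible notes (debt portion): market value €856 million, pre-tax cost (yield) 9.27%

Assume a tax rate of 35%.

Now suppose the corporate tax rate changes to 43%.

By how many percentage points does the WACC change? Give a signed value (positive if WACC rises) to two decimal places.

-0.12 pp

Current WACC:
Total capital V = 4560 + 856 = 5416.
Equity: weight = 4560/5416 = 0.8419; cost = 7.37%.
Convertible notes (debt portion): weight = 856/5416 = 0.1581; after-tax cost = 9.27% × (1 − 35%) = 6.0255%.
WACC = 0.8419 × 7.3700% + 0.1581 × 6.0255% = 7.1575%.
After the change:
Total capital V = 4560 + 856 = 5416.
Equity: weight = 4560/5416 = 0.8419; cost = 7.37%.
Convertible notes (debt portion): weight = 856/5416 = 0.1581; after-tax cost = 9.27% × (1 − 43%) = 5.2839%.
WACC = 0.8419 × 7.3700% + 0.1581 × 5.2839% = 7.0403%.
Change in WACC = 7.0403% − 7.1575% = -0.1172 pp.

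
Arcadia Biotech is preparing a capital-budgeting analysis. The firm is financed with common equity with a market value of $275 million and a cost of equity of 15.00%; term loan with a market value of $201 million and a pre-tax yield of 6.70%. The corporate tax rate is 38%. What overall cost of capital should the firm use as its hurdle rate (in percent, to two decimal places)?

Total capital V = 275 + 201 = 476.
Equity: weight = 275/476 = 0.5777; cost = 15%.
Term loan: weight = 201/476 = 0.4223; after-tax cost = 6.7% × (1 − 38%) = 4.1540%.
WACC = 0.5777 × 15.0000% + 0.4223 × 4.1540% = 10.4201%.

10.42%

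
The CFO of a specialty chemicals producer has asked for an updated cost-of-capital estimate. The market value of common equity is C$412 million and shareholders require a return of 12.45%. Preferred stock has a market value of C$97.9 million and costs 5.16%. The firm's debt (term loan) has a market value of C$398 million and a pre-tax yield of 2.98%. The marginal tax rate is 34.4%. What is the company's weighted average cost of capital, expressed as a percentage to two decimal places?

7.06%

Total capital V = 412 + 97.9 + 398 = 907.9.
Equity: weight = 412/907.9 = 0.4538; cost = 12.45%.
Preferred: weight = 97.9/907.9 = 0.1078; cost = 5.16%.
Term loan: weight = 398/907.9 = 0.4384; after-tax cost = 2.98% × (1 − 34.4%) = 1.9549%.
WACC = 0.4538 × 12.4500% + 0.1078 × 5.1600% + 0.4384 × 1.9549% = 7.0631%.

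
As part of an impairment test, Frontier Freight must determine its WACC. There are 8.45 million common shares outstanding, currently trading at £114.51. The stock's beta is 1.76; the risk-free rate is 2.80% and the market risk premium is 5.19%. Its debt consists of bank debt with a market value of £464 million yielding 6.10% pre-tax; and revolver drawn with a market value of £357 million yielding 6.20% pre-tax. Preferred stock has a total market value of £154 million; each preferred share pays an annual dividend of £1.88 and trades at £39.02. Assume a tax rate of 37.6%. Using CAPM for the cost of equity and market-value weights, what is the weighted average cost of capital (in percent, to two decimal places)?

7.95%

Cost of equity via CAPM: Re = 2.8% + 1.76 × 5.19% = 11.9344%.
Cost of preferred: Rp = 1.88 / 39.02 = 4.8180%.
Market value of equity E = 114.51 × 8.45m = 967.6095m.
Total capital V = 967.6095 + 154 + 464 + 357 = 1942.6095.
Equity: weight = 967.6095/1942.6095 = 0.4981; cost = 11.9344%.
Preferred: weight = 154/1942.6095 = 0.0793; cost = 4.818%.
Bank debt: weight = 464/1942.6095 = 0.2389; after-tax cost = 6.1% × (1 − 37.6%) = 3.8064%.
Revolver drawn: weight = 357/1942.6095 = 0.1838; after-tax cost = 6.2% × (1 − 37.6%) = 3.8688%.
WACC = 0.4981 × 11.9344% + 0.0793 × 4.8180% + 0.2389 × 3.8064% + 0.1838 × 3.8688% = 7.9466%.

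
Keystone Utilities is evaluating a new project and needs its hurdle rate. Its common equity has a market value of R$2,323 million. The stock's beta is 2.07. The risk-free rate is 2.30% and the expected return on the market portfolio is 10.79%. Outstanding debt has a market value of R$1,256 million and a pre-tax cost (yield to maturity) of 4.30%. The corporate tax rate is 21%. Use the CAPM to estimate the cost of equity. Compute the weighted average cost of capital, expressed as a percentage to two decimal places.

Market risk premium = 10.79% − 2.3% = 8.49%.
Cost of equity via CAPM: Re = 2.3% + 2.07 × 8.49% = 19.8743%.
Total capital V = 2323 + 1256 = 3579.
Equity: weight = 2323/3579 = 0.6491; cost = 19.8743%.
Debt: weight = 1256/3579 = 0.3509; after-tax cost = 4.3% × (1 − 21%) = 3.3970%.
WACC = 0.6491 × 19.8743% + 0.3509 × 3.3970% = 14.0918%.

14.09%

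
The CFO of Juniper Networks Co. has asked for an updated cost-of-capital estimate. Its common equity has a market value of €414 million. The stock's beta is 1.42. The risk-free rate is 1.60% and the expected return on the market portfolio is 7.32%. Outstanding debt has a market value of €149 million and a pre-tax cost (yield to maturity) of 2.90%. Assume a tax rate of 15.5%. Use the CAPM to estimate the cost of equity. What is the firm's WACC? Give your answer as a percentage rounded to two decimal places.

7.80%

Market risk premium = 7.32% − 1.6% = 5.72%.
Cost of equity via CAPM: Re = 1.6% + 1.42 × 5.72% = 9.7224%.
Total capital V = 414 + 149 = 563.
Equity: weight = 414/563 = 0.7353; cost = 9.7224%.
Debt: weight = 149/563 = 0.2647; after-tax cost = 2.9% × (1 − 15.5%) = 2.4505%.
WACC = 0.7353 × 9.7224% + 0.2647 × 2.4505% = 7.7979%.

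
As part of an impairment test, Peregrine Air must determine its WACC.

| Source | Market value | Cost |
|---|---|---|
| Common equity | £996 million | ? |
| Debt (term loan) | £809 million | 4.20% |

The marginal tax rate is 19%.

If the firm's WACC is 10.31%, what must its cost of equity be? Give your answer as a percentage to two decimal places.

15.92%

Total capital V = 996 + 809 = 1805.
Equity weight = 996/1805 = 0.5518.
Term loan weight = 809/1805 = 0.4482.
Debt contribution = 0.4482 × 4.2% × (1 − 19%) = 1.5248%.
Required equity contribution = 10.31% − 1.5248% = 8.7852%.
Re = 8.7852% / 0.5518 = 15.9210%.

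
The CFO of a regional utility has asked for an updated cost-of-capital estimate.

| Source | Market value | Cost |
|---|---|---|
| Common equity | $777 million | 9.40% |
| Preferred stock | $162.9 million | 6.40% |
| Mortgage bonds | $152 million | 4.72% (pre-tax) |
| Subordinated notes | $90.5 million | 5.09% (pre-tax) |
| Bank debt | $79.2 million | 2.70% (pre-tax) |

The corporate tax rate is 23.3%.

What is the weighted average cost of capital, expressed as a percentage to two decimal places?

Total capital V = 777 + 162.9 + 152 + 90.5 + 79.2 = 1261.6.
Equity: weight = 777/1261.6 = 0.6159; cost = 9.4%.
Preferred: weight = 162.9/1261.6 = 0.1291; cost = 6.4%.
Mortgage bonds: weight = 152/1261.6 = 0.1205; after-tax cost = 4.72% × (1 − 23.3%) = 3.6202%.
Subordinated notes: weight = 90.5/1261.6 = 0.0717; after-tax cost = 5.09% × (1 − 23.3%) = 3.9040%.
Bank debt: weight = 79.2/1261.6 = 0.0628; after-tax cost = 2.7% × (1 − 23.3%) = 2.0709%.
WACC = 0.6159 × 9.4000% + 0.1291 × 6.4000% + 0.1205 × 3.6202% + 0.0717 × 3.9040% + 0.0628 × 2.0709% = 7.4619%.

7.46%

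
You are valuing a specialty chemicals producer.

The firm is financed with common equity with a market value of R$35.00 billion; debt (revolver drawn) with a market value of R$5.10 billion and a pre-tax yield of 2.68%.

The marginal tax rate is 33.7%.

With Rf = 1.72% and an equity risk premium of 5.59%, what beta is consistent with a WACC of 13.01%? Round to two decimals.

2.31

Total capital V = 35 + 5.1 = 40.1.
Equity weight = 35/40.1 = 0.8728.
Revolver drawn weight = 5.1/40.1 = 0.1272.
Debt contribution = 0.1272 × 2.68% × (1 − 33.7%) = 0.2260%.
Required equity contribution = 13.01% − 0.2260% = 12.7840%  ⇒  Re = 14.6468%.
CAPM: 14.6468% = 1.72% + β × 5.59%  ⇒  β = 2.3125.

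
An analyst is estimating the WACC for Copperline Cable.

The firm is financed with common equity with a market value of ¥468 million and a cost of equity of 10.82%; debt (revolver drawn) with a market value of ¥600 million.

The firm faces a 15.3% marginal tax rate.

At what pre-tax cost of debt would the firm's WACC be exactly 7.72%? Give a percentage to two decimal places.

Total capital V = 468 + 600 = 1068.
Equity weight = 468/1068 = 0.4382.
Revolver drawn weight = 600/1068 = 0.5618.
Equity contribution = 0.4382 × 10.82% = 4.7413%.
Remaining for debt = 7.72% − 4.7413% = 2.9787%.
Rd × (1 − 15.3%) × 0.5618 = 2.9787%  ⇒  Rd = 6.2597%.

6.26%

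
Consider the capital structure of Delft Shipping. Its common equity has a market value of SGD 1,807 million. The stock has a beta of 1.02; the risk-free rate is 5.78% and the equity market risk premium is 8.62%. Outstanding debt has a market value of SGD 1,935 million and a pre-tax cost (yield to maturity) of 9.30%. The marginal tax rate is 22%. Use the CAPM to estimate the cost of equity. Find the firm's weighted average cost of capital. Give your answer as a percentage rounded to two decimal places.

Cost of equity via CAPM: Re = 5.78% + 1.02 × 8.62% = 14.5724%.
Total capital V = 1807 + 1935 = 3742.
Equity: weight = 1807/3742 = 0.4829; cost = 14.5724%.
Debt: weight = 1935/3742 = 0.5171; after-tax cost = 9.3% × (1 − 22%) = 7.2540%.
WACC = 0.4829 × 14.5724% + 0.5171 × 7.2540% = 10.7880%.

10.79%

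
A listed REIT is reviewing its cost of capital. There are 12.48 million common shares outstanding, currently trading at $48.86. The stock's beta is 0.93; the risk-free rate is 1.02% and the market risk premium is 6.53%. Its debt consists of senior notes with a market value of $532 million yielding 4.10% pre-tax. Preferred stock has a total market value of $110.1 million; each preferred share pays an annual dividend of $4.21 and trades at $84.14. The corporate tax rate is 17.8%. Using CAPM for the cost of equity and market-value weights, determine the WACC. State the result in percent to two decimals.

5.33%

Cost of equity via CAPM: Re = 1.02% + 0.93 × 6.53% = 7.0929%.
Cost of preferred: Rp = 4.21 / 84.14 = 5.0036%.
Market value of equity E = 48.86 × 12.48m = 609.7728m.
Total capital V = 609.7728 + 110.1 + 532 = 1251.8728.
Equity: weight = 609.7728/1251.8728 = 0.4871; cost = 7.0929%.
Preferred: weight = 110.1/1251.8728 = 0.0879; cost = 5.0036%.
Senior notes: weight = 532/1251.8728 = 0.4250; after-tax cost = 4.1% × (1 − 17.8%) = 3.3702%.
WACC = 0.4871 × 7.0929% + 0.0879 × 5.0036% + 0.4250 × 3.3702% = 5.3271%.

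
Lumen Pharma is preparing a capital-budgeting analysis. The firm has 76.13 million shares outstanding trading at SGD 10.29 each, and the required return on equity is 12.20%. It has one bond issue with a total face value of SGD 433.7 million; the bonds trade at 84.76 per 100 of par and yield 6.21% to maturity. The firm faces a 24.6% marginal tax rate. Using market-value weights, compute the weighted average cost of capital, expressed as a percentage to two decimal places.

9.80%

Market value of equity E = 10.29 × 76.13m = 783.3777m. Market value of debt D = 433.7m × 84.76/100 = 367.60412m.
Total capital V = 783.3777 + 367.60412 = 1150.98182.
Equity: weight = 783.3777/1150.98182 = 0.6806; cost = 12.2%.
Bonds outstanding: weight = 367.60412/1150.98182 = 0.3194; after-tax cost = 6.21% × (1 − 24.6%) = 4.6823%.
WACC = 0.6806 × 12.2000% + 0.3194 × 4.6823% = 9.7990%.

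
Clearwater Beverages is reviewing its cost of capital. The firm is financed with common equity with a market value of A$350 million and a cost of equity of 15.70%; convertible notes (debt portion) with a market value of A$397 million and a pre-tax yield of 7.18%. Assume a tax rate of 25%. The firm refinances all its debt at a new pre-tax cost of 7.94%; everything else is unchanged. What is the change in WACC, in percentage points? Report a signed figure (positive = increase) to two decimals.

+0.30 pp

Current WACC:
Total capital V = 350 + 397 = 747.
Equity: weight = 350/747 = 0.4685; cost = 15.7%.
Convertible notes (debt portion): weight = 397/747 = 0.5315; after-tax cost = 7.18% × (1 − 25%) = 5.3850%.
WACC = 0.4685 × 15.7000% + 0.5315 × 5.3850% = 10.2180%.
After the change:
Total capital V = 350 + 397 = 747.
Equity: weight = 350/747 = 0.4685; cost = 15.7%.
Convertible notes (debt portion): weight = 397/747 = 0.5315; after-tax cost = 7.94% × (1 − 25%) = 5.9550%.
WACC = 0.4685 × 15.7000% + 0.5315 × 5.9550% = 10.5209%.
Change in WACC = 10.5209% − 10.2180% = 0.3029 pp.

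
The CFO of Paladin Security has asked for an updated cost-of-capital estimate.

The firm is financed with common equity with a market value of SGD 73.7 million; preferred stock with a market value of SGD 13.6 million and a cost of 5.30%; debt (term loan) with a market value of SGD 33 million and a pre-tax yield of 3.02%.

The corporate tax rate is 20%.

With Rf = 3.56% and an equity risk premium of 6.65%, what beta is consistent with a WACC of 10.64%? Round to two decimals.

1.77

Total capital V = 73.7 + 13.6 + 33 = 120.3.
Equity weight = 73.7/120.3 = 0.6126.
Preferred weight = 13.6/120.3 = 0.1131.
Term loan weight = 33/120.3 = 0.2743.
Debt contribution = 0.2743 × 3.02% × (1 − 20%) = 0.6627%.
Preferred contribution = 0.1131 × 5.3% = 0.5992%.
Required equity contribution = 10.64% − 1.2619% = 9.3781%  ⇒  Re = 15.3078%.
CAPM: 15.3078% = 3.56% + β × 6.65%  ⇒  β = 1.7666.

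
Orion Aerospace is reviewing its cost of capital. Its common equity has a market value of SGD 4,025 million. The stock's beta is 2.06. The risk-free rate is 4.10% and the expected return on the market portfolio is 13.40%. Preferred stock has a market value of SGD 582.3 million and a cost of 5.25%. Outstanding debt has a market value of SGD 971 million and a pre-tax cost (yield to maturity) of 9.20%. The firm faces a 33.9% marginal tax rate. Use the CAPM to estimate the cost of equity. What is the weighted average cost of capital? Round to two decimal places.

Market risk premium = 13.4% − 4.1% = 9.3%.
Cost of equity via CAPM: Re = 4.1% + 2.06 × 9.3% = 23.2580%.
Total capital V = 4025 + 582.3 + 971 = 5578.3.
Equity: weight = 4025/5578.3 = 0.7215; cost = 23.258%.
Preferred: weight = 582.3/5578.3 = 0.1044; cost = 5.25%.
Debt: weight = 971/5578.3 = 0.1741; after-tax cost = 9.2% × (1 − 33.9%) = 6.0812%.
WACC = 0.7215 × 23.2580% + 0.1044 × 5.2500% + 0.1741 × 6.0812% = 18.3883%.

18.39%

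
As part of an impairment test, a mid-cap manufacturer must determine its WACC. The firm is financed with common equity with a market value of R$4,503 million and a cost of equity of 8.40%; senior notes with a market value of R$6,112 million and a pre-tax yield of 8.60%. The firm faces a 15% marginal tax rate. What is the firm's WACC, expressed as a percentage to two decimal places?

Total capital V = 4503 + 6112 = 10615.
Equity: weight = 4503/10615 = 0.4242; cost = 8.4%.
Senior notes: weight = 6112/10615 = 0.5758; after-tax cost = 8.6% × (1 − 15%) = 7.3100%.
WACC = 0.4242 × 8.4000% + 0.5758 × 7.3100% = 7.7724%.

7.77%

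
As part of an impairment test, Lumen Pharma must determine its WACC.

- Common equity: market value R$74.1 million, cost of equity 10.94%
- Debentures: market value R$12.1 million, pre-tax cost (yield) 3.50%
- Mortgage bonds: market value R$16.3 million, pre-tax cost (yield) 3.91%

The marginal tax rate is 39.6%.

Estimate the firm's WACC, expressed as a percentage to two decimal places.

8.53%

Total capital V = 74.1 + 12.1 + 16.3 = 102.5.
Equity: weight = 74.1/102.5 = 0.7229; cost = 10.94%.
Debentures: weight = 12.1/102.5 = 0.1180; after-tax cost = 3.5% × (1 − 39.6%) = 2.1140%.
Mortgage bonds: weight = 16.3/102.5 = 0.1590; after-tax cost = 3.91% × (1 − 39.6%) = 2.3616%.
WACC = 0.7229 × 10.9400% + 0.1180 × 2.1140% + 0.1590 × 2.3616% = 8.5339%.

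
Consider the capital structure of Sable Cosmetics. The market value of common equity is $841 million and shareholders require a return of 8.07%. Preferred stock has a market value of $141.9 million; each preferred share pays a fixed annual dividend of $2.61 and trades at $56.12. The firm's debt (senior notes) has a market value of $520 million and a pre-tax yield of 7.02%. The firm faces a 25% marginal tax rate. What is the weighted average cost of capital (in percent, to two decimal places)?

6.78%

Cost of preferred: Rp = 2.61 / 56.12 = 4.6507%.
Total capital V = 841 + 141.9 + 520 = 1502.9.
Equity: weight = 841/1502.9 = 0.5596; cost = 8.07%.
Preferred: weight = 141.9/1502.9 = 0.0944; cost = 4.6507%.
Senior notes: weight = 520/1502.9 = 0.3460; after-tax cost = 7.02% × (1 − 25%) = 5.2650%.
WACC = 0.5596 × 8.0700% + 0.0944 × 4.6507% + 0.3460 × 5.2650% = 6.7766%.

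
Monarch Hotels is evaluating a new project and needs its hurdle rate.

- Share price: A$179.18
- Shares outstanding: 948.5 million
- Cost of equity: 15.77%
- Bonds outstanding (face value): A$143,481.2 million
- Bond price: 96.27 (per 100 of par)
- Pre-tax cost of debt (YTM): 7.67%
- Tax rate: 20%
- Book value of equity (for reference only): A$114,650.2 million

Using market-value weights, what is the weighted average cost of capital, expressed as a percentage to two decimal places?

Market value of equity E = 179.18 × 948.5m = 169952.23m. Market value of debt D = 143481.2m × 96.27/100 = 138129.35124m.
Total capital V = 169952.23 + 138129.35124 = 308081.58124.
Equity: weight = 169952.23/308081.58124 = 0.5516; cost = 15.77%.
Bonds outstanding: weight = 138129.35124/308081.58124 = 0.4484; after-tax cost = 7.67% × (1 − 20%) = 6.1360%.
WACC = 0.5516 × 15.7700% + 0.4484 × 6.1360% = 11.4506%.

11.45%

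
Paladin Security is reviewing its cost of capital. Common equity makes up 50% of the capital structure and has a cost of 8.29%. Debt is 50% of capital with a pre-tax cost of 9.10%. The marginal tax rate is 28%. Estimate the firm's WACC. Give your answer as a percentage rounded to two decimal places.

7.42%

After-tax cost of debt = 9.1% × (1 − 28%) = 6.5520%.
WACC = 0.500 × 8.2900% + 0.500 × 6.5520% = 7.4210%.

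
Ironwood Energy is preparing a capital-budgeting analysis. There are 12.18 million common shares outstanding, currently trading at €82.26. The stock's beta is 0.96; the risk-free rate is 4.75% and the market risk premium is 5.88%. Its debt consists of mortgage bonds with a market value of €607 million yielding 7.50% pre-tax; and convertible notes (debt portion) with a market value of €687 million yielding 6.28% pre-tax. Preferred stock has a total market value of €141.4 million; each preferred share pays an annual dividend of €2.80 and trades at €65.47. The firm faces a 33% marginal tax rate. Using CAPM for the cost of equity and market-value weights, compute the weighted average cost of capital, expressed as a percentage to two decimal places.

Cost of equity via CAPM: Re = 4.75% + 0.96 × 5.88% = 10.3948%.
Cost of preferred: Rp = 2.8 / 65.47 = 4.2768%.
Market value of equity E = 82.26 × 12.18m = 1001.9268m.
Total capital V = 1001.9268 + 141.4 + 607 + 687 = 2437.3268.
Equity: weight = 1001.9268/2437.3268 = 0.4111; cost = 10.3948%.
Preferred: weight = 141.4/2437.3268 = 0.0580; cost = 4.2768%.
Mortgage bonds: weight = 607/2437.3268 = 0.2490; after-tax cost = 7.5% × (1 − 33%) = 5.0250%.
Convertible notes (debt portion): weight = 687/2437.3268 = 0.2819; after-tax cost = 6.28% × (1 − 33%) = 4.2076%.
WACC = 0.4111 × 10.3948% + 0.0580 × 4.2768% + 0.2490 × 5.0250% + 0.2819 × 4.2076% = 6.9586%.

6.96%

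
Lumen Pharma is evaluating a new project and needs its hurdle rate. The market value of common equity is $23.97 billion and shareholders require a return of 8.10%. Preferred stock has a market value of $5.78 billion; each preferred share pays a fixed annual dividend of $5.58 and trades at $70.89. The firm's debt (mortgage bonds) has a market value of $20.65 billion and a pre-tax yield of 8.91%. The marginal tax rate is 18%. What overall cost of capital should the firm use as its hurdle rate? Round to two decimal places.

Cost of preferred: Rp = 5.58 / 70.89 = 7.8713%.
Total capital V = 23.97 + 5.78 + 20.65 = 50.4.
Equity: weight = 23.97/50.4 = 0.4756; cost = 8.1%.
Preferred: weight = 5.78/50.4 = 0.1147; cost = 7.8713%.
Mortgage bonds: weight = 20.65/50.4 = 0.4097; after-tax cost = 8.91% × (1 − 18%) = 7.3062%.
WACC = 0.4756 × 8.1000% + 0.1147 × 7.8713% + 0.4097 × 7.3062% = 7.7485%.

7.75%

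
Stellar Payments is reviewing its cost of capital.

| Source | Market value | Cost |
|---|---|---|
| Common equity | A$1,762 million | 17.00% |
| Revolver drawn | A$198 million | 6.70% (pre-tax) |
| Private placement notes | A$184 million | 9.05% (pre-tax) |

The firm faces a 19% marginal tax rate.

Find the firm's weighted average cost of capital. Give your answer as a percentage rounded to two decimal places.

Total capital V = 1762 + 198 + 184 = 2144.
Equity: weight = 1762/2144 = 0.8218; cost = 17%.
Revolver drawn: weight = 198/2144 = 0.0924; after-tax cost = 6.7% × (1 − 19%) = 5.4270%.
Private placement notes: weight = 184/2144 = 0.0858; after-tax cost = 9.05% × (1 − 19%) = 7.3305%.
WACC = 0.8218 × 17.0000% + 0.0924 × 5.4270% + 0.0858 × 7.3305% = 15.1014%.

15.10%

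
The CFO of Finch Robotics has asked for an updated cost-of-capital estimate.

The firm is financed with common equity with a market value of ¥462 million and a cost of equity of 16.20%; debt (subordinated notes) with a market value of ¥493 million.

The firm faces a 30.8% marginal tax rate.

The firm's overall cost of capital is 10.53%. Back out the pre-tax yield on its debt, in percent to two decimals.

7.54%

Total capital V = 462 + 493 = 955.
Equity weight = 462/955 = 0.4838.
Subordinated notes weight = 493/955 = 0.5162.
Equity contribution = 0.4838 × 16.2% = 7.8371%.
Remaining for debt = 10.53% − 7.8371% = 2.6929%.
Rd × (1 − 30.8%) × 0.5162 = 2.6929%  ⇒  Rd = 7.5383%.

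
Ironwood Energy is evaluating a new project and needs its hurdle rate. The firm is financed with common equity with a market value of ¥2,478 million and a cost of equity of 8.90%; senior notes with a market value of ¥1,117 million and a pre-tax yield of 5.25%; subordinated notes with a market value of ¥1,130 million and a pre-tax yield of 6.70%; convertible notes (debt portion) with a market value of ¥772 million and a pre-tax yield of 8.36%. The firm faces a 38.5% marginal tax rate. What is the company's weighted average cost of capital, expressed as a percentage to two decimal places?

Total capital V = 2478 + 1117 + 1130 + 772 = 5497.
Equity: weight = 2478/5497 = 0.4508; cost = 8.9%.
Senior notes: weight = 1117/5497 = 0.2032; after-tax cost = 5.25% × (1 − 38.5%) = 3.2287%.
Subordinated notes: weight = 1130/5497 = 0.2056; after-tax cost = 6.7% × (1 − 38.5%) = 4.1205%.
Convertible notes (debt portion): weight = 772/5497 = 0.1404; after-tax cost = 8.36% × (1 − 38.5%) = 5.1414%.
WACC = 0.4508 × 8.9000% + 0.2032 × 3.2287% + 0.2056 × 4.1205% + 0.1404 × 5.1414% = 6.2372%.

6.24%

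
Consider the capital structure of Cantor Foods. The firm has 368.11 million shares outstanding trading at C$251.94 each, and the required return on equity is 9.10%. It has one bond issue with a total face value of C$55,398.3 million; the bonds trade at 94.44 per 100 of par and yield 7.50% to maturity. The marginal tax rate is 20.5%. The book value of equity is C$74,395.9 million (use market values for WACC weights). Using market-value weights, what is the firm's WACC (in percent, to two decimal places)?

7.97%

Market value of equity E = 251.94 × 368.11m = 92741.6334m. Market value of debt D = 55398.3m × 94.44/100 = 52318.15452m.
Total capital V = 92741.6334 + 52318.15452 = 145059.78792.
Equity: weight = 92741.6334/145059.78792 = 0.6393; cost = 9.1%.
Bonds outstanding: weight = 52318.15452/145059.78792 = 0.3607; after-tax cost = 7.5% × (1 − 20.5%) = 5.9625%.
WACC = 0.6393 × 9.1000% + 0.3607 × 5.9625% = 7.9684%.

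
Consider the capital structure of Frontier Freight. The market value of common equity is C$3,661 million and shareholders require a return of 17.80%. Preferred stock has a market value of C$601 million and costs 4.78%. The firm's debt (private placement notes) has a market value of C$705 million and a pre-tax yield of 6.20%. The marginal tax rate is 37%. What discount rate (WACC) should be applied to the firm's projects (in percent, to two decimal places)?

Total capital V = 3661 + 601 + 705 = 4967.
Equity: weight = 3661/4967 = 0.7371; cost = 17.8%.
Preferred: weight = 601/4967 = 0.1210; cost = 4.78%.
Private placement notes: weight = 705/4967 = 0.1419; after-tax cost = 6.2% × (1 − 37%) = 3.9060%.
WACC = 0.7371 × 17.8000% + 0.1210 × 4.7800% + 0.1419 × 3.9060% = 14.2525%.

14.25%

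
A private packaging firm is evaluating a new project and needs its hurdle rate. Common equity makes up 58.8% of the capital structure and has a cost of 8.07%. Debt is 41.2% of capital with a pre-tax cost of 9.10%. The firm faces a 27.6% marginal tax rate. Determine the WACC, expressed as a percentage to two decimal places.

7.46%

After-tax cost of debt = 9.1% × (1 − 27.6%) = 6.5884%.
WACC = 0.588 × 8.0700% + 0.412 × 6.5884% = 7.4596%.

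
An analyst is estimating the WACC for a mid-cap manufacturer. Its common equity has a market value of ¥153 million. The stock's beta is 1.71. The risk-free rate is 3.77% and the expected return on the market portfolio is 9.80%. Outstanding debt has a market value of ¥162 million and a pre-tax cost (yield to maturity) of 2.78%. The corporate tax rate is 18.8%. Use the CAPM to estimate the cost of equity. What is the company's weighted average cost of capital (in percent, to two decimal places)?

Market risk premium = 9.8% − 3.77% = 6.03%.
Cost of equity via CAPM: Re = 3.77% + 1.71 × 6.03% = 14.0813%.
Total capital V = 153 + 162 = 315.
Equity: weight = 153/315 = 0.4857; cost = 14.0813%.
Debt: weight = 162/315 = 0.5143; after-tax cost = 2.78% × (1 − 18.8%) = 2.2574%.
WACC = 0.4857 × 14.0813% + 0.5143 × 2.2574% = 8.0004%.

8.00%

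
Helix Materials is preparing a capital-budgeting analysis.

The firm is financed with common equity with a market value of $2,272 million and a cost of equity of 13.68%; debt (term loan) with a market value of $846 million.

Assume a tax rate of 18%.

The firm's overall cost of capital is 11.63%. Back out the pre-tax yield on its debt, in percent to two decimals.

Total capital V = 2272 + 846 = 3118.
Equity weight = 2272/3118 = 0.7287.
Term loan weight = 846/3118 = 0.2713.
Equity contribution = 0.7287 × 13.68% = 9.9682%.
Remaining for debt = 11.63% − 9.9682% = 1.6618%.
Rd × (1 − 18%) × 0.2713 = 1.6618%  ⇒  Rd = 7.4690%.

7.47%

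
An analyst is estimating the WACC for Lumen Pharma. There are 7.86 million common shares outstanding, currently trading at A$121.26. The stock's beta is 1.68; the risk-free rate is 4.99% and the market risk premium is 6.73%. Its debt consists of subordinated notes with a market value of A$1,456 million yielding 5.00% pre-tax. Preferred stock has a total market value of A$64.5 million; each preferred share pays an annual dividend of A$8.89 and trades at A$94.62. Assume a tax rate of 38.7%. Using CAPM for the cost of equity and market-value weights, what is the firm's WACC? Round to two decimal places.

Cost of equity via CAPM: Re = 4.99% + 1.68 × 6.73% = 16.2964%.
Cost of preferred: Rp = 8.89 / 94.62 = 9.3955%.
Market value of equity E = 121.26 × 7.86m = 953.1036m.
Total capital V = 953.1036 + 64.5 + 1456 = 2473.6036.
Equity: weight = 953.1036/2473.6036 = 0.3853; cost = 16.2964%.
Preferred: weight = 64.5/2473.6036 = 0.0261; cost = 9.3955%.
Subordinated notes: weight = 1456/2473.6036 = 0.5886; after-tax cost = 5% × (1 − 38.7%) = 3.0650%.
WACC = 0.3853 × 16.2964% + 0.0261 × 9.3955% + 0.5886 × 3.0650% = 8.3283%.

8.33%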